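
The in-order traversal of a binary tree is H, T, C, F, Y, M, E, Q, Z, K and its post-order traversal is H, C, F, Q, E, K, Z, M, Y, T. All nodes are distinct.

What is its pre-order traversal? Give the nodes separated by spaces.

The last element of post-order is the root; it splits in-order into left and right subtrees.
Root T: left subtree has 1 node {H}, right has 8 {C, F, Y, M, E, Q, Z, K}.
  Root Y: left subtree has 2 nodes {C, F}, right has 5 {M, E, Q, Z, K}.
    Root F: left subtree has 1 node {C}, right has 0 { }.
    Root M: left subtree has 0 nodes { }, right has 4 {E, Q, Z, K}.
      Root Z: left subtree has 2 nodes {E, Q}, right has 1 {K}.
        Root E: left subtree has 0 nodes { }, right has 1 {Q}.

T H Y F C M Z E Q K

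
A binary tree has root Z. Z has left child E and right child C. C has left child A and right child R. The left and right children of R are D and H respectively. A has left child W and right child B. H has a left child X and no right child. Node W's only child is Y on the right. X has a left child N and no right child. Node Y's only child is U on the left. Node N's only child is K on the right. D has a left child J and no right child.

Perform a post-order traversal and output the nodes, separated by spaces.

E U Y W B A J D K N X H R C Z

Post-order visits the left subtree, then the right subtree, then the node.
At Z: go left to E.
  E is a leaf — visit E.
At Z: go right to C.
  At C: go left to A.
    At A: go left to W.
      At W: no left child.
      At W: go right to Y.
        At Y: go left to U.
          U is a leaf — visit U.
        At Y: no right child.
        Visit Y.
      Visit W.
    At A: go right to B.
      B is a leaf — visit B.
    Visit A.
  At C: go right to R.
    At R: go left to D.
      At D: go left to J.
        J is a leaf — visit J.
      At D: no right child.
      Visit D.
    At R: go right to H.
      At H: go left to X.
        At X: go left to N.
          At N: no left child.
          At N: go right to K.
            K is a leaf — visit K.
          Visit N.
        At X: no right child.
        Visit X.
      At H: no right child.
      Visit H.
    Visit R.
  Visit C.
Visit Z.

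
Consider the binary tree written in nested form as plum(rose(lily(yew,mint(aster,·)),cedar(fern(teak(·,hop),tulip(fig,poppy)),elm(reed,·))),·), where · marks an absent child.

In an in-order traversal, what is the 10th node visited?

In-order visits the left subtree, then the node, then the right subtree.
At plum: go left to rose.
  At rose: go left to lily.
    At lily: go left to yew.
      yew is a leaf — visit yew.
    Visit lily.
    At lily: go right to mint.
      At mint: go left to aster.
        aster is a leaf — visit aster.
      Visit mint.
      At mint: no right child.
  Visit rose.
  At rose: go right to cedar.
    At cedar: go left to fern.
      At fern: go left to teak.
        At teak: no left child.
        Visit teak.
        At teak: go right to hop.
          hop is a leaf — visit hop.
      Visit fern.
      At fern: go right to tulip.
        At tulip: go left to fig.
          fig is a leaf — visit fig.
        Visit tulip.
        At tulip: go right to poppy.
          poppy is a leaf — visit poppy.
    Visit cedar.
    At cedar: go right to elm.
      At elm: go left to reed.
        reed is a leaf — visit reed.
      Visit elm.
      At elm: no right child.
Visit plum.
At plum: no right child.
Full in-order sequence: yew, lily, aster, mint, rose, teak, hop, fern, fig, tulip, poppy, cedar, reed, elm, plum.

tulip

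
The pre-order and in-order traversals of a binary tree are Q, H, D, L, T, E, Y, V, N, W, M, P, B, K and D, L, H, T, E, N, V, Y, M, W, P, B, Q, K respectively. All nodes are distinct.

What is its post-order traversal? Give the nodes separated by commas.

L, D, N, V, M, B, P, W, Y, E, T, H, K, Q

The first element of pre-order is the root; it splits in-order into left and right subtrees.
Root Q: left subtree has 12 nodes {D, L, H, T, E, N, V, Y, M, W, P, B}, right has 1 {K}.
  Root H: left subtree has 2 nodes {D, L}, right has 9 {T, E, N, V, Y, M, W, P, B}.
    Root D: left subtree has 0 nodes { }, right has 1 {L}.
    Root T: left subtree has 0 nodes { }, right has 8 {E, N, V, Y, M, W, P, B}.
      Root E: left subtree has 0 nodes { }, right has 7 {N, V, Y, M, W, P, B}.
        Root Y: left subtree has 2 nodes {N, V}, right has 4 {M, W, P, B}.
          Root V: left subtree has 1 node {N}, right has 0 { }.
          Root W: left subtree has 1 node {M}, right has 2 {P, B}.
            Root P: left subtree has 0 nodes { }, right has 1 {B}.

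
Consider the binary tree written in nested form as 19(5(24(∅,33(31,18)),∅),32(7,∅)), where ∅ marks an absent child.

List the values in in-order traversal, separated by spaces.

24 31 33 18 5 19 7 32

In-order visits the left subtree, then the node, then the right subtree.
At 19: go left to 5.
  At 5: go left to 24.
    At 24: no left child.
    Visit 24.
    At 24: go right to 33.
      At 33: go left to 31.
        31 is a leaf — visit 31.
      Visit 33.
      At 33: go right to 18.
        18 is a leaf — visit 18.
  Visit 5.
  At 5: no right child.
Visit 19.
At 19: go right to 32.
  At 32: go left to 7.
    7 is a leaf — visit 7.
  Visit 32.
  At 32: no right child.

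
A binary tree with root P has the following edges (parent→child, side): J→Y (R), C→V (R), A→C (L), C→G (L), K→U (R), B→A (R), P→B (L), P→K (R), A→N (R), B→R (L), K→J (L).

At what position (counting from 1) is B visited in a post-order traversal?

7

Post-order visits the left subtree, then the right subtree, then the node.
At P: go left to B.
  At B: go left to R.
    R is a leaf — visit R.
  At B: go right to A.
    At A: go left to C.
      At C: go left to G.
        G is a leaf — visit G.
      At C: go right to V.
        V is a leaf — visit V.
      Visit C.
    At A: go right to N.
      N is a leaf — visit N.
    Visit A.
  Visit B.
At P: go right to K.
  At K: go left to J.
    At J: no left child.
    At J: go right to Y.
      Y is a leaf — visit Y.
    Visit J.
  At K: go right to U.
    U is a leaf — visit U.
  Visit K.
Visit P.
Full post-order sequence: R, G, V, C, N, A, B, Y, J, U, K, P.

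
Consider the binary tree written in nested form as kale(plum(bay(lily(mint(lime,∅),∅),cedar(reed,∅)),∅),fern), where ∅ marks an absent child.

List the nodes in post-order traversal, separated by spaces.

Post-order visits the left subtree, then the right subtree, then the node.
At kale: go left to plum.
  At plum: go left to bay.
    At bay: go left to lily.
      At lily: go left to mint.
        At mint: go left to lime.
          lime is a leaf — visit lime.
        At mint: no right child.
        Visit mint.
      At lily: no right child.
      Visit lily.
    At bay: go right to cedar.
      At cedar: go left to reed.
        reed is a leaf — visit reed.
      At cedar: no right child.
      Visit cedar.
    Visit bay.
  At plum: no right child.
  Visit plum.
At kale: go right to fern.
  fern is a leaf — visit fern.
Visit kale.

lime mint lily reed cedar bay plum fern kale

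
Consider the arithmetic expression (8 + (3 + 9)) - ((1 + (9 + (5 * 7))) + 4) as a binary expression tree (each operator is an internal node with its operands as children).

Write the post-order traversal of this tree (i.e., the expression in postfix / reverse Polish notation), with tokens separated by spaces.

Post-order on an expression tree gives postfix notation: for each operator, emit left operand, right operand, then the operator.

8 3 9 + + 1 9 5 7 * + + 4 + -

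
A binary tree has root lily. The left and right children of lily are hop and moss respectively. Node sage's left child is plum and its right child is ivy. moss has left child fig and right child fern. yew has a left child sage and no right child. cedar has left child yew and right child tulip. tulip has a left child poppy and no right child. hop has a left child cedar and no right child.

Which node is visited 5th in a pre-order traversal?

sage

Pre-order visits the node, then its left subtree, then its right subtree.
Visit lily.
At lily: go left to hop.
  Visit hop.
  At hop: go left to cedar.
    Visit cedar.
    At cedar: go left to yew.
      Visit yew.
      At yew: go left to sage.
        Visit sage.
        At sage: go left to plum.
          plum is a leaf — visit plum.
        At sage: go right to ivy.
          ivy is a leaf — visit ivy.
      At yew: no right child.
    At cedar: go right to tulip.
      Visit tulip.
      At tulip: go left to poppy.
        poppy is a leaf — visit poppy.
      At tulip: no right child.
  At hop: no right child.
At lily: go right to moss.
  Visit moss.
  At moss: go left to fig.
    fig is a leaf — visit fig.
  At moss: go right to fern.
    fern is a leaf — visit fern.
Full pre-order sequence: lily, hop, cedar, yew, sage, plum, ivy, tulip, poppy, moss, fig, fern.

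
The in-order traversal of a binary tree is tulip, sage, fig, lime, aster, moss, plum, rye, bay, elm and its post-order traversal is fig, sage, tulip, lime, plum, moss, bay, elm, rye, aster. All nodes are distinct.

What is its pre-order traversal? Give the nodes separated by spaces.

aster lime tulip sage fig rye moss plum elm bay

The last element of post-order is the root; it splits in-order into left and right subtrees.
Root aster: left subtree has 4 nodes {tulip, sage, fig, lime}, right has 5 {moss, plum, rye, bay, elm}.
  Root lime: left subtree has 3 nodes {tulip, sage, fig}, right has 0 { }.
    Root tulip: left subtree has 0 nodes { }, right has 2 {sage, fig}.
      Root sage: left subtree has 0 nodes { }, right has 1 {fig}.
  Root rye: left subtree has 2 nodes {moss, plum}, right has 2 {bay, elm}.
    Root moss: left subtree has 0 nodes { }, right has 1 {plum}.
    Root elm: left subtree has 1 node {bay}, right has 0 { }.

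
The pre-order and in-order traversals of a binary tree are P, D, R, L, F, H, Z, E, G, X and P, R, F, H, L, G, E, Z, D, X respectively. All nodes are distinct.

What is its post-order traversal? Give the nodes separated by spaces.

H F G E Z L R X D P

The first element of pre-order is the root; it splits in-order into left and right subtrees.
Root P: left subtree has 0 nodes { }, right has 9 {R, F, H, L, G, E, Z, D, X}.
  Root D: left subtree has 7 nodes {R, F, H, L, G, E, Z}, right has 1 {X}.
    Root R: left subtree has 0 nodes { }, right has 6 {F, H, L, G, E, Z}.
      Root L: left subtree has 2 nodes {F, H}, right has 3 {G, E, Z}.
        Root F: left subtree has 0 nodes { }, right has 1 {H}.
        Root Z: left subtree has 2 nodes {G, E}, right has 0 { }.
          Root E: left subtree has 1 node {G}, right has 0 { }.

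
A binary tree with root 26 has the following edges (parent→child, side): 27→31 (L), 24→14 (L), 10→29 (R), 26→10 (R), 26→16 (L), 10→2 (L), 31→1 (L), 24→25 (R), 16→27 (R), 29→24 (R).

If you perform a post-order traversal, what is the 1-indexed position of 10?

Post-order visits the left subtree, then the right subtree, then the node.
At 26: go left to 16.
  At 16: no left child.
  At 16: go right to 27.
    At 27: go left to 31.
      At 31: go left to 1.
        1 is a leaf — visit 1.
      At 31: no right child.
      Visit 31.
    At 27: no right child.
    Visit 27.
  Visit 16.
At 26: go right to 10.
  At 10: go left to 2.
    2 is a leaf — visit 2.
  At 10: go right to 29.
    At 29: no left child.
    At 29: go right to 24.
      At 24: go left to 14.
        14 is a leaf — visit 14.
      At 24: go right to 25.
        25 is a leaf — visit 25.
      Visit 24.
    Visit 29.
  Visit 10.
Visit 26.
Full post-order sequence: 1, 31, 27, 16, 2, 14, 25, 24, 29, 10, 26.

10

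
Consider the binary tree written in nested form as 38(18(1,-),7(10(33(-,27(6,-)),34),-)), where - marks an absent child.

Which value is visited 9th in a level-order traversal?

6

Level-order visits nodes level by level from the root, left to right within each level.
Level 0: 38
Level 1: 18, 7
Level 2: 1, 10
Level 3: 33, 34
Level 4: 27
Level 5: 6
Full level-order sequence: 38, 18, 7, 1, 10, 33, 34, 27, 6.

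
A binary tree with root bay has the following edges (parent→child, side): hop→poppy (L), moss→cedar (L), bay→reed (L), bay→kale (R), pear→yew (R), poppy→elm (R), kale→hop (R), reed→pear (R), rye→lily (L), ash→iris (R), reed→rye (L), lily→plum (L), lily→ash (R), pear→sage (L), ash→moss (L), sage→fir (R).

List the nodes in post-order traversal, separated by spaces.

Post-order visits the left subtree, then the right subtree, then the node.
At bay: go left to reed.
  At reed: go left to rye.
    At rye: go left to lily.
      At lily: go left to plum.
        plum is a leaf — visit plum.
      At lily: go right to ash.
        At ash: go left to moss.
          At moss: go left to cedar.
            cedar is a leaf — visit cedar.
          At moss: no right child.
          Visit moss.
        At ash: go right to iris.
          iris is a leaf — visit iris.
        Visit ash.
      Visit lily.
    At rye: no right child.
    Visit rye.
  At reed: go right to pear.
    At pear: go left to sage.
      At sage: no left child.
      At sage: go right to fir.
        fir is a leaf — visit fir.
      Visit sage.
    At pear: go right to yew.
      yew is a leaf — visit yew.
    Visit pear.
  Visit reed.
At bay: go right to kale.
  At kale: no left child.
  At kale: go right to hop.
    At hop: go left to poppy.
      At poppy: no left child.
      At poppy: go right to elm.
        elm is a leaf — visit elm.
      Visit poppy.
    At hop: no right child.
    Visit hop.
  Visit kale.
Visit bay.

plum cedar moss iris ash lily rye fir sage yew pear reed elm poppy hop kale bay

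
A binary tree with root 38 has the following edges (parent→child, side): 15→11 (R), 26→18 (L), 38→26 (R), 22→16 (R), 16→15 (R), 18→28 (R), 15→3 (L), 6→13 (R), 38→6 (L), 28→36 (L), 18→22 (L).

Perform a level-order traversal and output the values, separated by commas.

Level-order visits nodes level by level from the root, left to right within each level.
Level 0: 38
Level 1: 6, 26
Level 2: 13, 18
Level 3: 22, 28
Level 4: 16, 36
Level 5: 15
Level 6: 3, 11

38, 6, 26, 13, 18, 22, 28, 16, 36, 15, 3, 11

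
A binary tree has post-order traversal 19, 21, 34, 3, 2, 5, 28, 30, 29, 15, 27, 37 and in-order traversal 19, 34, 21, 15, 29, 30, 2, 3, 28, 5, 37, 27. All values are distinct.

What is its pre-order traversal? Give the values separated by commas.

The last element of post-order is the root; it splits in-order into left and right subtrees.
Root 37: left subtree has 10 nodes {19, 34, 21, 15, 29, 30, 2, 3, 28, 5}, right has 1 {27}.
  Root 15: left subtree has 3 nodes {19, 34, 21}, right has 6 {29, 30, 2, 3, 28, 5}.
    Root 34: left subtree has 1 node {19}, right has 1 {21}.
    Root 29: left subtree has 0 nodes { }, right has 5 {30, 2, 3, 28, 5}.
      Root 30: left subtree has 0 nodes { }, right has 4 {2, 3, 28, 5}.
        Root 28: left subtree has 2 nodes {2, 3}, right has 1 {5}.
          Root 2: left subtree has 0 nodes { }, right has 1 {3}.

37, 15, 34, 19, 21, 29, 30, 28, 2, 3, 5, 27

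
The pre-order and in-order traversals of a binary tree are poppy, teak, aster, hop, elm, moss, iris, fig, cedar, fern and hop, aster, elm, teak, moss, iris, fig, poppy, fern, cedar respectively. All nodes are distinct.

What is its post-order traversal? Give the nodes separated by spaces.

The first element of pre-order is the root; it splits in-order into left and right subtrees.
Root poppy: left subtree has 7 nodes {hop, aster, elm, teak, moss, iris, fig}, right has 2 {fern, cedar}.
  Root teak: left subtree has 3 nodes {hop, aster, elm}, right has 3 {moss, iris, fig}.
    Root aster: left subtree has 1 node {hop}, right has 1 {elm}.
    Root moss: left subtree has 0 nodes { }, right has 2 {iris, fig}.
      Root iris: left subtree has 0 nodes { }, right has 1 {fig}.
  Root cedar: left subtree has 1 node {fern}, right has 0 { }.

hop elm aster fig iris moss teak fern cedar poppy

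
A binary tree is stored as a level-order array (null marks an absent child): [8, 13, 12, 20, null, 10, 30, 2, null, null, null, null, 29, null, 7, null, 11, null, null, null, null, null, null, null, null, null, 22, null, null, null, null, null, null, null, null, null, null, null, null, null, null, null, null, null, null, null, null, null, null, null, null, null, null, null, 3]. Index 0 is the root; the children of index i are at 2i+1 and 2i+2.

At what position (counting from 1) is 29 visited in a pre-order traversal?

Pre-order visits the node, then its left subtree, then its right subtree.
Visit 8.
At 8: go left to 13.
  Visit 13.
  At 13: go left to 20.
    Visit 20.
    At 20: go left to 2.
      Visit 2.
      At 2: no left child.
      At 2: go right to 11.
        11 is a leaf — visit 11.
    At 20: no right child.
  At 13: no right child.
At 8: go right to 12.
  Visit 12.
  At 12: go left to 10.
    Visit 10.
    At 10: no left child.
    At 10: go right to 29.
      Visit 29.
      At 29: no left child.
      At 29: go right to 22.
        Visit 22.
        At 22: no left child.
        At 22: go right to 3.
          3 is a leaf — visit 3.
  At 12: go right to 30.
    Visit 30.
    At 30: no left child.
    At 30: go right to 7.
      7 is a leaf — visit 7.
Full pre-order sequence: 8, 13, 20, 2, 11, 12, 10, 29, 22, 3, 30, 7.

8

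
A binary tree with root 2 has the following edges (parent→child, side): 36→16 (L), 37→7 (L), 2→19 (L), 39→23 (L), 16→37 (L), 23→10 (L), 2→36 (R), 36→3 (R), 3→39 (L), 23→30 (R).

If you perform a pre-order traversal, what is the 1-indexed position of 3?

7

Pre-order visits the node, then its left subtree, then its right subtree.
Visit 2.
At 2: go left to 19.
  19 is a leaf — visit 19.
At 2: go right to 36.
  Visit 36.
  At 36: go left to 16.
    Visit 16.
    At 16: go left to 37.
      Visit 37.
      At 37: go left to 7.
        7 is a leaf — visit 7.
      At 37: no right child.
    At 16: no right child.
  At 36: go right to 3.
    Visit 3.
    At 3: go left to 39.
      Visit 39.
      At 39: go left to 23.
        Visit 23.
        At 23: go left to 10.
          10 is a leaf — visit 10.
        At 23: go right to 30.
          30 is a leaf — visit 30.
      At 39: no right child.
    At 3: no right child.
Full pre-order sequence: 2, 19, 36, 16, 37, 7, 3, 39, 23, 10, 30.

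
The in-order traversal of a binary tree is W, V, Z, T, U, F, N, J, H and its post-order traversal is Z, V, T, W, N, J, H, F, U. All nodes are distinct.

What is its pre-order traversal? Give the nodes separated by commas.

U, W, T, V, Z, F, H, J, N

The last element of post-order is the root; it splits in-order into left and right subtrees.
Root U: left subtree has 4 nodes {W, V, Z, T}, right has 4 {F, N, J, H}.
  Root W: left subtree has 0 nodes { }, right has 3 {V, Z, T}.
    Root T: left subtree has 2 nodes {V, Z}, right has 0 { }.
      Root V: left subtree has 0 nodes { }, right has 1 {Z}.
  Root F: left subtree has 0 nodes { }, right has 3 {N, J, H}.
    Root H: left subtree has 2 nodes {N, J}, right has 0 { }.
      Root J: left subtree has 1 node {N}, right has 0 { }.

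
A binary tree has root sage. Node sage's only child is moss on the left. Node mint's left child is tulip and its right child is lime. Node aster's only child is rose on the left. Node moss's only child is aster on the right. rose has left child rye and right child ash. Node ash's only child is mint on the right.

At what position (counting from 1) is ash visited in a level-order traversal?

Level-order visits nodes level by level from the root, left to right within each level.
Level 0: sage
Level 1: moss
Level 2: aster
Level 3: rose
Level 4: rye, ash
Level 5: mint
Level 6: tulip, lime
Full level-order sequence: sage, moss, aster, rose, rye, ash, mint, tulip, lime.

6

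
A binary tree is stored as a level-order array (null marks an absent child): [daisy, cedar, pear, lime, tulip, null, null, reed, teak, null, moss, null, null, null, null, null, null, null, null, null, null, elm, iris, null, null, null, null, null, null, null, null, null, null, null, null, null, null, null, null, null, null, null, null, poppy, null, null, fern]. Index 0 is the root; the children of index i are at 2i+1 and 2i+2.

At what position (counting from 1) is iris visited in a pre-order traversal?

10

Pre-order visits the node, then its left subtree, then its right subtree.
Visit daisy.
At daisy: go left to cedar.
  Visit cedar.
  At cedar: go left to lime.
    Visit lime.
    At lime: go left to reed.
      reed is a leaf — visit reed.
    At lime: go right to teak.
      teak is a leaf — visit teak.
  At cedar: go right to tulip.
    Visit tulip.
    At tulip: no left child.
    At tulip: go right to moss.
      Visit moss.
      At moss: go left to elm.
        Visit elm.
        At elm: go left to poppy.
          poppy is a leaf — visit poppy.
        At elm: no right child.
      At moss: go right to iris.
        Visit iris.
        At iris: no left child.
        At iris: go right to fern.
          fern is a leaf — visit fern.
At daisy: go right to pear.
  pear is a leaf — visit pear.
Full pre-order sequence: daisy, cedar, lime, reed, teak, tulip, moss, elm, poppy, iris, fern, pear.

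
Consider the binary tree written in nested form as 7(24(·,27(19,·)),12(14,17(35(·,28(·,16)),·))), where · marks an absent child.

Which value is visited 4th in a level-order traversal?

Level-order visits nodes level by level from the root, left to right within each level.
Level 0: 7
Level 1: 24, 12
Level 2: 27, 14, 17
Level 3: 19, 35
Level 4: 28
Level 5: 16
Full level-order sequence: 7, 24, 12, 27, 14, 17, 19, 35, 28, 16.

27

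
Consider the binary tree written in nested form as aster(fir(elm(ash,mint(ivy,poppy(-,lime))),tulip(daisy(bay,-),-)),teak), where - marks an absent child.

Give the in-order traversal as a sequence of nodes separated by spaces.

In-order visits the left subtree, then the node, then the right subtree.
At aster: go left to fir.
  At fir: go left to elm.
    At elm: go left to ash.
      ash is a leaf — visit ash.
    Visit elm.
    At elm: go right to mint.
      At mint: go left to ivy.
        ivy is a leaf — visit ivy.
      Visit mint.
      At mint: go right to poppy.
        At poppy: no left child.
        Visit poppy.
        At poppy: go right to lime.
          lime is a leaf — visit lime.
  Visit fir.
  At fir: go right to tulip.
    At tulip: go left to daisy.
      At daisy: go left to bay.
        bay is a leaf — visit bay.
      Visit daisy.
      At daisy: no right child.
    Visit tulip.
    At tulip: no right child.
Visit aster.
At aster: go right to teak.
  teak is a leaf — visit teak.

ash elm ivy mint poppy lime fir bay daisy tulip aster teak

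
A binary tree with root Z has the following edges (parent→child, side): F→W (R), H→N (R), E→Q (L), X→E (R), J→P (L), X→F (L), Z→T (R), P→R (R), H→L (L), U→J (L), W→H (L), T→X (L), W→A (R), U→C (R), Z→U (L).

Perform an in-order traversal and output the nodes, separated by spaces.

In-order visits the left subtree, then the node, then the right subtree.
At Z: go left to U.
  At U: go left to J.
    At J: go left to P.
      At P: no left child.
      Visit P.
      At P: go right to R.
        R is a leaf — visit R.
    Visit J.
    At J: no right child.
  Visit U.
  At U: go right to C.
    C is a leaf — visit C.
Visit Z.
At Z: go right to T.
  At T: go left to X.
    At X: go left to F.
      At F: no left child.
      Visit F.
      At F: go right to W.
        At W: go left to H.
          At H: go left to L.
            L is a leaf — visit L.
          Visit H.
          At H: go right to N.
            N is a leaf — visit N.
        Visit W.
        At W: go right to A.
          A is a leaf — visit A.
    Visit X.
    At X: go right to E.
      At E: go left to Q.
        Q is a leaf — visit Q.
      Visit E.
      At E: no right child.
  Visit T.
  At T: no right child.

P R J U C Z F L H N W A X Q E T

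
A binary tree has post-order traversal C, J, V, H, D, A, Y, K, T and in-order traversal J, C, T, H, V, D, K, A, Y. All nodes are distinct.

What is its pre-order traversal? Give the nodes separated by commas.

The last element of post-order is the root; it splits in-order into left and right subtrees.
Root T: left subtree has 2 nodes {J, C}, right has 6 {H, V, D, K, A, Y}.
  Root J: left subtree has 0 nodes { }, right has 1 {C}.
  Root K: left subtree has 3 nodes {H, V, D}, right has 2 {A, Y}.
    Root D: left subtree has 2 nodes {H, V}, right has 0 { }.
      Root H: left subtree has 0 nodes { }, right has 1 {V}.
    Root Y: left subtree has 1 node {A}, right has 0 { }.

T, J, C, K, D, H, V, Y, A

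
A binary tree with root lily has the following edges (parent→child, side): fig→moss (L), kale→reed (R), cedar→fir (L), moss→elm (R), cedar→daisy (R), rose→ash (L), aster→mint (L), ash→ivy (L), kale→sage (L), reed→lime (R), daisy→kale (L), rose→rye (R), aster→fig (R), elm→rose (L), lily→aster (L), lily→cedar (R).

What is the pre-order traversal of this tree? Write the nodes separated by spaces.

Pre-order visits the node, then its left subtree, then its right subtree.
Visit lily.
At lily: go left to aster.
  Visit aster.
  At aster: go left to mint.
    mint is a leaf — visit mint.
  At aster: go right to fig.
    Visit fig.
    At fig: go left to moss.
      Visit moss.
      At moss: no left child.
      At moss: go right to elm.
        Visit elm.
        At elm: go left to rose.
          Visit rose.
          At rose: go left to ash.
            Visit ash.
            At ash: go left to ivy.
              ivy is a leaf — visit ivy.
            At ash: no right child.
          At rose: go right to rye.
            rye is a leaf — visit rye.
        At elm: no right child.
    At fig: no right child.
At lily: go right to cedar.
  Visit cedar.
  At cedar: go left to fir.
    fir is a leaf — visit fir.
  At cedar: go right to daisy.
    Visit daisy.
    At daisy: go left to kale.
      Visit kale.
      At kale: go left to sage.
        sage is a leaf — visit sage.
      At kale: go right to reed.
        Visit reed.
        At reed: no left child.
        At reed: go right to lime.
          lime is a leaf — visit lime.
    At daisy: no right child.

lily aster mint fig moss elm rose ash ivy rye cedar fir daisy kale sage reed lime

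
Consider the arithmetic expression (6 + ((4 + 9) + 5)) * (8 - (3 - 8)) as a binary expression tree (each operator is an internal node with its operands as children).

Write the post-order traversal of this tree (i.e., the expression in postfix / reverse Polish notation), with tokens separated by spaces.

6 4 9 + 5 + + 8 3 8 - - *

Post-order on an expression tree gives postfix notation: for each operator, emit left operand, right operand, then the operator.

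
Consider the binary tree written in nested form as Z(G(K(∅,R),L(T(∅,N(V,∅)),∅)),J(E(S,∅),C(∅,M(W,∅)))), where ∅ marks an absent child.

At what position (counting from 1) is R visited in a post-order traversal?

1

Post-order visits the left subtree, then the right subtree, then the node.
At Z: go left to G.
  At G: go left to K.
    At K: no left child.
    At K: go right to R.
      R is a leaf — visit R.
    Visit K.
  At G: go right to L.
    At L: go left to T.
      At T: no left child.
      At T: go right to N.
        At N: go left to V.
          V is a leaf — visit V.
        At N: no right child.
        Visit N.
      Visit T.
    At L: no right child.
    Visit L.
  Visit G.
At Z: go right to J.
  At J: go left to E.
    At E: go left to S.
      S is a leaf — visit S.
    At E: no right child.
    Visit E.
  At J: go right to C.
    At C: no left child.
    At C: go right to M.
      At M: go left to W.
        W is a leaf — visit W.
      At M: no right child.
      Visit M.
    Visit C.
  Visit J.
Visit Z.
Full post-order sequence: R, K, V, N, T, L, G, S, E, W, M, C, J, Z.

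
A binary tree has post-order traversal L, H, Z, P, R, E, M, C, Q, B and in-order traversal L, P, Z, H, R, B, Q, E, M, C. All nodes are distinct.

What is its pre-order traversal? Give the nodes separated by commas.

B, R, P, L, Z, H, Q, C, M, E

The last element of post-order is the root; it splits in-order into left and right subtrees.
Root B: left subtree has 5 nodes {L, P, Z, H, R}, right has 4 {Q, E, M, C}.
  Root R: left subtree has 4 nodes {L, P, Z, H}, right has 0 { }.
    Root P: left subtree has 1 node {L}, right has 2 {Z, H}.
      Root Z: left subtree has 0 nodes { }, right has 1 {H}.
  Root Q: left subtree has 0 nodes { }, right has 3 {E, M, C}.
    Root C: left subtree has 2 nodes {E, M}, right has 0 { }.
      Root M: left subtree has 1 node {E}, right has 0 { }.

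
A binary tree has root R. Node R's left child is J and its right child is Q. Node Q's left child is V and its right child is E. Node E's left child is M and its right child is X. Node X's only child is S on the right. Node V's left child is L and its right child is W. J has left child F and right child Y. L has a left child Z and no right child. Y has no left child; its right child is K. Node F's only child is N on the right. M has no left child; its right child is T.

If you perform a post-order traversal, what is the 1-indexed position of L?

Post-order visits the left subtree, then the right subtree, then the node.
At R: go left to J.
  At J: go left to F.
    At F: no left child.
    At F: go right to N.
      N is a leaf — visit N.
    Visit F.
  At J: go right to Y.
    At Y: no left child.
    At Y: go right to K.
      K is a leaf — visit K.
    Visit Y.
  Visit J.
At R: go right to Q.
  At Q: go left to V.
    At V: go left to L.
      At L: go left to Z.
        Z is a leaf — visit Z.
      At L: no right child.
      Visit L.
    At V: go right to W.
      W is a leaf — visit W.
    Visit V.
  At Q: go right to E.
    At E: go left to M.
      At M: no left child.
      At M: go right to T.
        T is a leaf — visit T.
      Visit M.
    At E: go right to X.
      At X: no left child.
      At X: go right to S.
        S is a leaf — visit S.
      Visit X.
    Visit E.
  Visit Q.
Visit R.
Full post-order sequence: N, F, K, Y, J, Z, L, W, V, T, M, S, X, E, Q, R.

7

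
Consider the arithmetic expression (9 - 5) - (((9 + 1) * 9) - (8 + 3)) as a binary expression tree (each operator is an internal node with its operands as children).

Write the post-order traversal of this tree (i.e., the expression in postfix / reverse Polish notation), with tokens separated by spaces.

Post-order on an expression tree gives postfix notation: for each operator, emit left operand, right operand, then the operator.

9 5 - 9 1 + 9 * 8 3 + - -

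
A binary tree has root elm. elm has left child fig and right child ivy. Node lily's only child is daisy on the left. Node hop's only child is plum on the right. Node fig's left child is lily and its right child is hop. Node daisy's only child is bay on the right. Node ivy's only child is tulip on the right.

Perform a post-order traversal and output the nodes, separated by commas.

Post-order visits the left subtree, then the right subtree, then the node.
At elm: go left to fig.
  At fig: go left to lily.
    At lily: go left to daisy.
      At daisy: no left child.
      At daisy: go right to bay.
        bay is a leaf — visit bay.
      Visit daisy.
    At lily: no right child.
    Visit lily.
  At fig: go right to hop.
    At hop: no left child.
    At hop: go right to plum.
      plum is a leaf — visit plum.
    Visit hop.
  Visit fig.
At elm: go right to ivy.
  At ivy: no left child.
  At ivy: go right to tulip.
    tulip is a leaf — visit tulip.
  Visit ivy.
Visit elm.

bay, daisy, lily, plum, hop, fig, tulip, ivy, elm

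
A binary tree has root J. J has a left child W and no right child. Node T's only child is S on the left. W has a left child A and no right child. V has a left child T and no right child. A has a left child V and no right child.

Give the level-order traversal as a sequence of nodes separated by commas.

Level-order visits nodes level by level from the root, left to right within each level.
Level 0: J
Level 1: W
Level 2: A
Level 3: V
Level 4: T
Level 5: S

J, W, A, V, T, S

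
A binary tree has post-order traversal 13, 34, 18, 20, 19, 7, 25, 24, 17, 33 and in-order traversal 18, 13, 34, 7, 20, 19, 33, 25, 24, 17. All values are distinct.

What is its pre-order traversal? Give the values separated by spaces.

The last element of post-order is the root; it splits in-order into left and right subtrees.
Root 33: left subtree has 6 nodes {18, 13, 34, 7, 20, 19}, right has 3 {25, 24, 17}.
  Root 7: left subtree has 3 nodes {18, 13, 34}, right has 2 {20, 19}.
    Root 18: left subtree has 0 nodes { }, right has 2 {13, 34}.
      Root 34: left subtree has 1 node {13}, right has 0 { }.
    Root 19: left subtree has 1 node {20}, right has 0 { }.
  Root 17: left subtree has 2 nodes {25, 24}, right has 0 { }.
    Root 24: left subtree has 1 node {25}, right has 0 { }.

33 7 18 34 13 19 20 17 24 25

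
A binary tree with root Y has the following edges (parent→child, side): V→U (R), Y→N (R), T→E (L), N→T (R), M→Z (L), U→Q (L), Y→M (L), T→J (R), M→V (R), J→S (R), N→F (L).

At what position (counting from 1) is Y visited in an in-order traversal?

In-order visits the left subtree, then the node, then the right subtree.
At Y: go left to M.
  At M: go left to Z.
    Z is a leaf — visit Z.
  Visit M.
  At M: go right to V.
    At V: no left child.
    Visit V.
    At V: go right to U.
      At U: go left to Q.
        Q is a leaf — visit Q.
      Visit U.
      At U: no right child.
Visit Y.
At Y: go right to N.
  At N: go left to F.
    F is a leaf — visit F.
  Visit N.
  At N: go right to T.
    At T: go left to E.
      E is a leaf — visit E.
    Visit T.
    At T: go right to J.
      At J: no left child.
      Visit J.
      At J: go right to S.
        S is a leaf — visit S.
Full in-order sequence: Z, M, V, Q, U, Y, F, N, E, T, J, S.

6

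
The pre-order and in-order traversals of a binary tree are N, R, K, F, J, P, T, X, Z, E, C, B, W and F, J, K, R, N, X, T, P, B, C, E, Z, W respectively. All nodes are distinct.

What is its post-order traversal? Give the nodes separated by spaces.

J F K R X T B C E W Z P N

The first element of pre-order is the root; it splits in-order into left and right subtrees.
Root N: left subtree has 4 nodes {F, J, K, R}, right has 8 {X, T, P, B, C, E, Z, W}.
  Root R: left subtree has 3 nodes {F, J, K}, right has 0 { }.
    Root K: left subtree has 2 nodes {F, J}, right has 0 { }.
      Root F: left subtree has 0 nodes { }, right has 1 {J}.
  Root P: left subtree has 2 nodes {X, T}, right has 5 {B, C, E, Z, W}.
    Root T: left subtree has 1 node {X}, right has 0 { }.
    Root Z: left subtree has 3 nodes {B, C, E}, right has 1 {W}.
      Root E: left subtree has 2 nodes {B, C}, right has 0 { }.
        Root C: left subtree has 1 node {B}, right has 0 { }.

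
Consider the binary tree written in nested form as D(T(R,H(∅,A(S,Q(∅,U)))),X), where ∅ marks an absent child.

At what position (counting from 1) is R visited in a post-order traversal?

1

Post-order visits the left subtree, then the right subtree, then the node.
At D: go left to T.
  At T: go left to R.
    R is a leaf — visit R.
  At T: go right to H.
    At H: no left child.
    At H: go right to A.
      At A: go left to S.
        S is a leaf — visit S.
      At A: go right to Q.
        At Q: no left child.
        At Q: go right to U.
          U is a leaf — visit U.
        Visit Q.
      Visit A.
    Visit H.
  Visit T.
At D: go right to X.
  X is a leaf — visit X.
Visit D.
Full post-order sequence: R, S, U, Q, A, H, T, X, D.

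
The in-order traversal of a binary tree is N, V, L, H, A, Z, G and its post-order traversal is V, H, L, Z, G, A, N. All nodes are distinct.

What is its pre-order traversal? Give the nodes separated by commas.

The last element of post-order is the root; it splits in-order into left and right subtrees.
Root N: left subtree has 0 nodes { }, right has 6 {V, L, H, A, Z, G}.
  Root A: left subtree has 3 nodes {V, L, H}, right has 2 {Z, G}.
    Root L: left subtree has 1 node {V}, right has 1 {H}.
    Root G: left subtree has 1 node {Z}, right has 0 { }.

N, A, L, V, H, G, Z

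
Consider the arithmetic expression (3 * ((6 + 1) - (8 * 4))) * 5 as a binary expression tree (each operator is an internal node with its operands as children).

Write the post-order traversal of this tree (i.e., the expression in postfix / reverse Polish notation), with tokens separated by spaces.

Post-order on an expression tree gives postfix notation: for each operator, emit left operand, right operand, then the operator.

3 6 1 + 8 4 * - * 5 *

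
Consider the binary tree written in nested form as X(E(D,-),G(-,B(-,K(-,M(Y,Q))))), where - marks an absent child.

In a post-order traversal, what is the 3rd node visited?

Y

Post-order visits the left subtree, then the right subtree, then the node.
At X: go left to E.
  At E: go left to D.
    D is a leaf — visit D.
  At E: no right child.
  Visit E.
At X: go right to G.
  At G: no left child.
  At G: go right to B.
    At B: no left child.
    At B: go right to K.
      At K: no left child.
      At K: go right to M.
        At M: go left to Y.
          Y is a leaf — visit Y.
        At M: go right to Q.
          Q is a leaf — visit Q.
        Visit M.
      Visit K.
    Visit B.
  Visit G.
Visit X.
Full post-order sequence: D, E, Y, Q, M, K, B, G, X.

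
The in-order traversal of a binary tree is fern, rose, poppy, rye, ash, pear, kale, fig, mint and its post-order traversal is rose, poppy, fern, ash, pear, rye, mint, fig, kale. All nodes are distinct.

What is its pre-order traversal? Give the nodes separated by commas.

kale, rye, fern, poppy, rose, pear, ash, fig, mint

The last element of post-order is the root; it splits in-order into left and right subtrees.
Root kale: left subtree has 6 nodes {fern, rose, poppy, rye, ash, pear}, right has 2 {fig, mint}.
  Root rye: left subtree has 3 nodes {fern, rose, poppy}, right has 2 {ash, pear}.
    Root fern: left subtree has 0 nodes { }, right has 2 {rose, poppy}.
      Root poppy: left subtree has 1 node {rose}, right has 0 { }.
    Root pear: left subtree has 1 node {ash}, right has 0 { }.
  Root fig: left subtree has 0 nodes { }, right has 1 {mint}.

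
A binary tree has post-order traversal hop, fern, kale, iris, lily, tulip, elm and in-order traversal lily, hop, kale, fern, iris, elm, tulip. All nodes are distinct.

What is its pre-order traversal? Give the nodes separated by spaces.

The last element of post-order is the root; it splits in-order into left and right subtrees.
Root elm: left subtree has 5 nodes {lily, hop, kale, fern, iris}, right has 1 {tulip}.
  Root lily: left subtree has 0 nodes { }, right has 4 {hop, kale, fern, iris}.
    Root iris: left subtree has 3 nodes {hop, kale, fern}, right has 0 { }.
      Root kale: left subtree has 1 node {hop}, right has 1 {fern}.

elm lily iris kale hop fern tulip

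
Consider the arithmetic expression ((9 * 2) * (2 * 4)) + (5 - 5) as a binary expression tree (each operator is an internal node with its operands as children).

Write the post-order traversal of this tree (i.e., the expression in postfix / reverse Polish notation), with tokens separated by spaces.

9 2 * 2 4 * * 5 5 - +

Post-order on an expression tree gives postfix notation: for each operator, emit left operand, right operand, then the operator.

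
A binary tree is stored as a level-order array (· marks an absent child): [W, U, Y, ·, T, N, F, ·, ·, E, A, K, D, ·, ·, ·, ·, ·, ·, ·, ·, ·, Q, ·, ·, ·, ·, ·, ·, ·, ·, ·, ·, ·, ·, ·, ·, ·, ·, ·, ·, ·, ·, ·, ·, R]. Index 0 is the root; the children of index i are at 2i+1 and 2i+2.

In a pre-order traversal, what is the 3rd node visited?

Pre-order visits the node, then its left subtree, then its right subtree.
Visit W.
At W: go left to U.
  Visit U.
  At U: no left child.
  At U: go right to T.
    Visit T.
    At T: go left to E.
      E is a leaf — visit E.
    At T: go right to A.
      Visit A.
      At A: no left child.
      At A: go right to Q.
        Visit Q.
        At Q: go left to R.
          R is a leaf — visit R.
        At Q: no right child.
At W: go right to Y.
  Visit Y.
  At Y: go left to N.
    Visit N.
    At N: go left to K.
      K is a leaf — visit K.
    At N: go right to D.
      D is a leaf — visit D.
  At Y: go right to F.
    F is a leaf — visit F.
Full pre-order sequence: W, U, T, E, A, Q, R, Y, N, K, D, F.

T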